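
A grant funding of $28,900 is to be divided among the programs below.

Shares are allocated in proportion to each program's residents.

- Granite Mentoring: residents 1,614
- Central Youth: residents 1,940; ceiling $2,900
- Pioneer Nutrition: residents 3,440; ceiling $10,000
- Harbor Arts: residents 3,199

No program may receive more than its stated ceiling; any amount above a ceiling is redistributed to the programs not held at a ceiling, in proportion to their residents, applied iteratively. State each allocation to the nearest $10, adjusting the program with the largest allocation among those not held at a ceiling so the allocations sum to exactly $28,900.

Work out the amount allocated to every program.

Granite Mentoring: $5,370 | Central Youth: $2,900 | Pioneer Nutrition: $10,000 | Harbor Arts: $10,630

Residents total: 10,193.
Pro-rata shares before constraints: Granite Mentoring 4,576.14; Central Youth 5,500.44; Pioneer Nutrition 9,753.36; Harbor Arts 9,070.06.
Capped: Central Youth ($2,900); balance $26,000 reallocated over remaining residents 8,253.
Capped: Pioneer Nutrition ($10,000); balance $16,000 reallocated over remaining residents 4,813.
Shares after redistribution: Granite Mentoring 5,365.47 → $5,370; Harbor Arts 10,634.53 → $10,630.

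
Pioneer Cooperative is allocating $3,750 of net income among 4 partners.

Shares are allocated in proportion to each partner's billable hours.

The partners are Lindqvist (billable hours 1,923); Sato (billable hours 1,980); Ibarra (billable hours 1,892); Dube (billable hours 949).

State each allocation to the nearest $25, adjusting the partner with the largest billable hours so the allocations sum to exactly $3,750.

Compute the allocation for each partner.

Lindqvist: $1,075 | Sato: $1,100 | Ibarra: $1,050 | Dube: $525

Combined billable hours = 1,923 + 1,980 + 1,892 + 949 = 6,744.
Unrounded shares: Lindqvist 1,069.28; Sato 1,100.98; Ibarra 1,052.05; Dube 527.69.
After rounding ($25): Lindqvist $1,075; Sato $1,100; Ibarra $1,050; Dube $525. Sum = $3,750.
Rounded total matches; no reconciliation needed.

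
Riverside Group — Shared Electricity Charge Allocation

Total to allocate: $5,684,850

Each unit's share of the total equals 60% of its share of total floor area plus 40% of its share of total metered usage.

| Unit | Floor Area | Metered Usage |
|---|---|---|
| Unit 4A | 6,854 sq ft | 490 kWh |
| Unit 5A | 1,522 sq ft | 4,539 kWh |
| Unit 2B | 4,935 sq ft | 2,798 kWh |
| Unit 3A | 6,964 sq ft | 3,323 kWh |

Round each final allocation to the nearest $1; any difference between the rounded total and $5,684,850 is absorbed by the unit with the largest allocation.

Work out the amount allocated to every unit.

Totals — floor area 20,275, metered usage 11,150.
Blended shares (60% floor area + 40% metered usage): Unit 4A 0.2204; Unit 5A 0.2079; Unit 2B 0.2464; Unit 3A 0.3253.
Proportional shares: Unit 4A 1,252,995.22; Unit 5A 1,181,736.89; Unit 2B 1,400,852.81; Unit 3A 1,849,265.08.
At nearest $1: Unit 4A $1,252,995; Unit 5A $1,181,737; Unit 2B $1,400,853; Unit 3A $1,849,265. Sum = $5,684,850.
No rounding difference to absorb.

Unit 4A: $1,252,995 · Unit 5A: $1,181,737 · Unit 2B: $1,400,853 · Unit 3A: $1,849,265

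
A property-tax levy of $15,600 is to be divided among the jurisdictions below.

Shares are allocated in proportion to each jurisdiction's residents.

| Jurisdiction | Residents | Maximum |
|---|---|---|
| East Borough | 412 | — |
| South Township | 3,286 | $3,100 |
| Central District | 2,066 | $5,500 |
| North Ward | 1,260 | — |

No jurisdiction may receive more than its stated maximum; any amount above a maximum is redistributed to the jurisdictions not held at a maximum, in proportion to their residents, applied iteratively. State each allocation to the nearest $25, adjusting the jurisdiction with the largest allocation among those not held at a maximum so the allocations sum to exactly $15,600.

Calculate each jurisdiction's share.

Residents total: 7,024.
Proportional shares (ignoring caps): East Borough 915.03; South Township 7,298.06; Central District 4,588.50; North Ward 2,798.41.
Cap binds for South Township ($3,100); balance $12,500 reallocated over remaining residents 3,738.
Cap binds for Central District ($5,500); balance $7,000 reallocated over remaining residents 1,672.
Shares after redistribution: East Borough 1,724.88 → $1,725; North Ward 5,275.12 → $5,275.

East Borough: $1,725 · South Township: $3,100 · Central District: $5,500 · North Ward: $5,275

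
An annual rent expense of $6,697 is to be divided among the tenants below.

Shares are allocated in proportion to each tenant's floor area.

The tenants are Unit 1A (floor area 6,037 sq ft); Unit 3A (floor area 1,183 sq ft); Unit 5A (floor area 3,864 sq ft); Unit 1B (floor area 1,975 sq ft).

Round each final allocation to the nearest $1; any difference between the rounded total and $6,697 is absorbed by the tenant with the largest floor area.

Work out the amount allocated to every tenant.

Unit 1A: $3,095 | Unit 3A: $607 | Unit 5A: $1,982 | Unit 1B: $1,013

Total floor area = 13,059.
Raw shares: Unit 1A 6,037/13,059 × $6,697 = 3,095.93; Unit 3A 1,183/13,059 × $6,697 = 606.67; Unit 5A 3,864/13,059 × $6,697 = 1,981.56; Unit 1B 1,975/13,059 × $6,697 = 1,012.83.
After rounding ($1): Unit 1A $3,096; Unit 3A $607; Unit 5A $1,982; Unit 1B $1,013. Sum = $6,698.
Difference $6,697 − $6,698 = −$1 applied to largest floor area (Unit 1A): Unit 1A becomes $3,095.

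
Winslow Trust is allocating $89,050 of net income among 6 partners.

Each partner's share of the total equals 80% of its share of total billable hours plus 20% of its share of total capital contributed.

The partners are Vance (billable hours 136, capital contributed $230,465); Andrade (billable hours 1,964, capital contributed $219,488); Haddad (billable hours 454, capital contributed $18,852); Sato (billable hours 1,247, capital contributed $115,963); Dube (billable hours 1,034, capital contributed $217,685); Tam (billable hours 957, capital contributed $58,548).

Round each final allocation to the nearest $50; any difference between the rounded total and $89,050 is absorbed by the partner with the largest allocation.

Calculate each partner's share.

Vance: $6,450 · Andrade: $28,700 · Haddad: $5,950 · Sato: $17,750 · Dube: $17,200 · Tam: $13,000

Totals — billable hours 5,792, capital contributed 861,001.
Combined weights (80% billable hours + 20% capital contributed): Vance 0.0723; Andrade 0.3223; Haddad 0.0671; Sato 0.1992; Dube 0.1934; Tam 0.1458.
Raw shares: Vance 6,439.98; Andrade 28,696.82; Haddad 5,974.03; Sato 17,736.48; Dube 17,220.78; Tam 12,981.91.
Rounded to nearest $50: Vance $6,450; Andrade $28,700; Haddad $5,950; Sato $17,750; Dube $17,200; Tam $13,000. Sum = $89,050.
Sum already equals the total — no adjustment.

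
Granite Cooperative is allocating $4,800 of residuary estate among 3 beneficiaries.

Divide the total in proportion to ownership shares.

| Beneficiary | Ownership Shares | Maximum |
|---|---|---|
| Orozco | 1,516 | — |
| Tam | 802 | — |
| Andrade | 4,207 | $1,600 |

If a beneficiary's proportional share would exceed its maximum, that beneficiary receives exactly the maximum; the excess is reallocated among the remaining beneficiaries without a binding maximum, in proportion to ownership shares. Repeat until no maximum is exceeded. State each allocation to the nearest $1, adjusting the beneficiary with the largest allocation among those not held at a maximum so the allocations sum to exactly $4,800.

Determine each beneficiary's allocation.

Orozco: $2,093; Tam: $1,107; Andrade: $1,600

Total ownership shares = 6,525.
Unconstrained shares: Orozco 1,115.22; Tam 589.98; Andrade 3,094.80.
Held at cap: Andrade ($1,600); balance $3,200 reallocated over remaining ownership shares 2,318.
Remaining shares: Orozco 2,092.84 → $2,093; Tam 1,107.16 → $1,107.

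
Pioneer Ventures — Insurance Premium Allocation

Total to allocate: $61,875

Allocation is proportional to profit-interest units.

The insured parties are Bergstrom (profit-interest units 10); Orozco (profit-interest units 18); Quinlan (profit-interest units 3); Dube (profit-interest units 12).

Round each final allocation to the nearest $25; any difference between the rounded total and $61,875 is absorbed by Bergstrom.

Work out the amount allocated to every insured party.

Bergstrom: $14,375; Orozco: $25,900; Quinlan: $4,325; Dube: $17,275

Total profit-interest units = 43.
Raw shares: Bergstrom 10/43 × $61,875 = 14,389.53; Orozco 18/43 × $61,875 = 25,901.16; Quinlan 3/43 × $61,875 = 4,316.86; Dube 12/43 × $61,875 = 17,267.44.
Rounded to nearest $25: Bergstrom $14,400; Orozco $25,900; Quinlan $4,325; Dube $17,275. Sum = $61,900.
Difference $61,875 − $61,900 = −$25 applied to Bergstrom: Bergstrom becomes $14,375.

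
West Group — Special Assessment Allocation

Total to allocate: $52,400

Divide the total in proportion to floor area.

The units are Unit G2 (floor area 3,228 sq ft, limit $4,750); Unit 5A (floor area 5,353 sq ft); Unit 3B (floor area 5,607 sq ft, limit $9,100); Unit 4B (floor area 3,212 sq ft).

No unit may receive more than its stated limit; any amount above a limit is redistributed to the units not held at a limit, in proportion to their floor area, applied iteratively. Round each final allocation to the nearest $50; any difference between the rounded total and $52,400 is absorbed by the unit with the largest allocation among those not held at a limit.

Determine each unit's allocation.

Unit G2: $4,750 · Unit 5A: $24,100 · Unit 3B: $9,100 · Unit 4B: $14,450

Sum of floor area: 17,400.
Pro-rata shares before constraints: Unit G2 9,721.10; Unit 5A 16,120.53; Unit 3B 16,885.45; Unit 4B 9,672.92.
Held at cap: Unit G2 ($4,750), Unit 3B ($9,100); remaining pool $38,550 reallocated over remaining floor area 8,565.
Shares after redistribution: Unit 5A 24,093.19 → $24,100; Unit 4B 14,456.81 → $14,450.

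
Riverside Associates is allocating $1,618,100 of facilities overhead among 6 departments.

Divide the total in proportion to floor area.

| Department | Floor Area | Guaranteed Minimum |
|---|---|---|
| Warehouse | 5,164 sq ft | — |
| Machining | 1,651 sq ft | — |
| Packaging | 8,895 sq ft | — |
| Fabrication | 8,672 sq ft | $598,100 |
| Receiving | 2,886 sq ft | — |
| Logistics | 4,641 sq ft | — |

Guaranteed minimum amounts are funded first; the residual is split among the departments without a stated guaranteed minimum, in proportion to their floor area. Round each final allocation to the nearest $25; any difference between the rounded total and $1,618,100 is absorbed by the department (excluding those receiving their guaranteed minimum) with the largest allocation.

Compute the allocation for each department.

Warehouse: $226,675 · Machining: $72,475 · Packaging: $390,450 · Fabrication: $598,100 · Receiving: $126,675 · Logistics: $203,725

Guaranteed amounts: Fabrication $598,100. Balance $1,020,000.
Balance split over remaining floor area 23,237: Warehouse 226,676.42 → $226,675; Machining 72,471.49 → $72,475; Packaging 390,450.57 → $390,450; Receiving 126,682.45 → $126,675; Logistics 203,719.07 → $203,725.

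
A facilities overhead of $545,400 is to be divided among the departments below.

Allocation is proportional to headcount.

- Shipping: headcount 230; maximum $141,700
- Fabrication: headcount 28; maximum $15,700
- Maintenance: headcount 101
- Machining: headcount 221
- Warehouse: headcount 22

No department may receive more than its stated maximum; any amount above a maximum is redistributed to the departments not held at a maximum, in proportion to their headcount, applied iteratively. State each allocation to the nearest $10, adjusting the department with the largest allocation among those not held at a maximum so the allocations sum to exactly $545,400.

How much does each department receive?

Total headcount = 602.
Proportional shares (ignoring caps): Shipping 208,375.42; Fabrication 25,367.44; Maintenance 91,503.99; Machining 200,221.59; Warehouse 19,931.56.
Held at cap: Shipping ($141,700), Fabrication ($15,700); remaining pool $388,000 reallocated over remaining headcount 344.
Remaining shares: Maintenance 113,918.60 → $113,920; Machining 249,267.44 → $249,270; Warehouse 24,813.95 → $24,810.

Shipping: $141,700 · Fabrication: $15,700 · Maintenance: $113,920 · Machining: $249,270 · Warehouse: $24,810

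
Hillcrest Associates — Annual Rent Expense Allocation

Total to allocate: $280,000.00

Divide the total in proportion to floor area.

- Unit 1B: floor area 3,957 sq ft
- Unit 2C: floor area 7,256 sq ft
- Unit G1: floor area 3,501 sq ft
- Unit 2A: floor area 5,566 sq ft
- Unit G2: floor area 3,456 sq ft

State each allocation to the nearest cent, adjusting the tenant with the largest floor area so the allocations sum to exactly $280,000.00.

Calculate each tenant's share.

Combined floor area = 3,957 + 7,256 + 3,501 + 5,566 + 3,456 = 23,736.
Raw shares: Unit 1B 46,678.4631; Unit 2C 85,594.8770; Unit G1 41,299.2922; Unit 2A 65,658.9147; Unit G2 40,768.4530.
At nearest cent: Unit 1B $46,678.46; Unit 2C $85,594.88; Unit G1 $41,299.29; Unit 2A $65,658.91; Unit G2 $40,768.45. Sum = $279,999.99.
Difference $280,000.00 − $279,999.99 = +$0.01 applied to largest floor area (Unit 2C): Unit 2C becomes $85,594.89.

Unit 1B: $46,678.46 | Unit 2C: $85,594.89 | Unit G1: $41,299.29 | Unit 2A: $65,658.91 | Unit G2: $40,768.45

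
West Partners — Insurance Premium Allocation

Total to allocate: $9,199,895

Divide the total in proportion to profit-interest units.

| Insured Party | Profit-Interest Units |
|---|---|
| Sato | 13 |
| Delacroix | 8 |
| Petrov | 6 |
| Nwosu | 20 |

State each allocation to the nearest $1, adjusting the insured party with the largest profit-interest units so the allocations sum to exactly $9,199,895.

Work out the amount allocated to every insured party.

Sato: $2,544,652; Delacroix: $1,565,940; Petrov: $1,174,455; Nwosu: $3,914,848

Profit-interest units total: 13 + 8 + 6 + 20 = 47.
Pro-rata amounts: Sato 2,544,651.81; Delacroix 1,565,939.57; Petrov 1,174,454.68; Nwosu 3,914,848.94.
At nearest $1: Sato $2,544,652; Delacroix $1,565,940; Petrov $1,174,455; Nwosu $3,914,849. Sum = $9,199,896.
Difference $9,199,895 − $9,199,896 = −$1 applied to largest profit-interest units (Nwosu): Nwosu becomes $3,914,848.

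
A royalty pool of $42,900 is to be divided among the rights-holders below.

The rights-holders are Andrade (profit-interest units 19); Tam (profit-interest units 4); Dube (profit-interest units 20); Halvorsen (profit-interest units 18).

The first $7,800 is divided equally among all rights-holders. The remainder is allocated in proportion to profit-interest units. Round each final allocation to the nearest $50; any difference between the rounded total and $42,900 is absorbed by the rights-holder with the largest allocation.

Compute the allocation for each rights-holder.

$7,800 shared equally gives $1,950 per rights-holder.
Remainder $35,100 by profit-interest units (total 61): Andrade 10,932.79 → $10,950; Tam 2,301.64 → $2,300; Dube 11,508.20 → $11,500; Halvorsen 10,357.38 → $10,350.
Totals: Andrade $1,950 + $10,950 = $12,900; Tam $1,950 + $2,300 = $4,250; Dube $1,950 + $11,500 = $13,450; Halvorsen $1,950 + $10,350 = $12,300.

Andrade: $12,900 · Tam: $4,250 · Dube: $13,450 · Halvorsen: $12,300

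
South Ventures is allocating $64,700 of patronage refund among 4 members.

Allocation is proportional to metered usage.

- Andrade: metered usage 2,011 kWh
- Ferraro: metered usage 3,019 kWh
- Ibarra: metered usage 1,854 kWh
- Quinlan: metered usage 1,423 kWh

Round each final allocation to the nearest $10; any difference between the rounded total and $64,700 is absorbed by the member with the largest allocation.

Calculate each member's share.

Andrade: $15,660 | Ferraro: $23,520 | Ibarra: $14,440 | Quinlan: $11,080

Total metered usage = 8,307.
Raw shares: Andrade 2,011/8,307 × $64,700 = 15,662.90; Ferraro 3,019/8,307 × $64,700 = 23,513.82; Ibarra 1,854/8,307 × $64,700 = 14,440.09; Quinlan 1,423/8,307 × $64,700 = 11,083.19.
Rounded to nearest $10: Andrade $15,660; Ferraro $23,510; Ibarra $14,440; Quinlan $11,080. Sum = $64,690.
Difference $64,700 − $64,690 = +$10 applied to largest allocation (Ferraro): Ferraro becomes $23,520.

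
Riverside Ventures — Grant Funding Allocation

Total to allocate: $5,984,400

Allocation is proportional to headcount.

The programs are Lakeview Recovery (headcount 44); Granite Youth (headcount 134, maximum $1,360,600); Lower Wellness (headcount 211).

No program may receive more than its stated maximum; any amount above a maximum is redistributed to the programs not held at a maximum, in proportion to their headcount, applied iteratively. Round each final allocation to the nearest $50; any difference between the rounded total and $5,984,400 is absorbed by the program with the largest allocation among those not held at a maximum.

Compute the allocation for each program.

Headcount total: 389.
Unconstrained shares: Lakeview Recovery 676,898.71; Granite Youth 2,061,464.27; Lower Wellness 3,246,037.02.
Held at cap: Granite Youth ($1,360,600); balance $4,623,800 reallocated over remaining headcount 255.
Remaining shares: Lakeview Recovery 797,832.16 → $797,850; Lower Wellness 3,825,967.84 → $3,825,950.

Lakeview Recovery: $797,850; Granite Youth: $1,360,600; Lower Wellness: $3,825,950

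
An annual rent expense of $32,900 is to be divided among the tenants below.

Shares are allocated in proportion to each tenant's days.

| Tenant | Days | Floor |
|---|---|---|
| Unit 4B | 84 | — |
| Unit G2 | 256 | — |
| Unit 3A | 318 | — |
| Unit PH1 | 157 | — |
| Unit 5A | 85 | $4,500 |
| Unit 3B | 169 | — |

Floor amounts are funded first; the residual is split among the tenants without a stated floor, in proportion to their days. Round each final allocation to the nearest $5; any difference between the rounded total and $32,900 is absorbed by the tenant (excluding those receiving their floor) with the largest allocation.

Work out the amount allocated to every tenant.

Unit 4B: $2,425 | Unit G2: $7,390 | Unit 3A: $9,175 | Unit PH1: $4,530 | Unit 5A: $4,500 | Unit 3B: $4,880

Guaranteed amounts: Unit 5A $4,500. Residual $28,400.
Residual split over remaining days 984: Unit 4B 2,424.39 → $2,425; Unit G2 7,388.62 → $7,390; Unit 3A 9,178.05 → $9,180; Unit PH1 4,531.30 → $4,530; Unit 3B 4,877.64 → $4,880.
Rounding difference −$5 applied to Unit 3A → $9,175.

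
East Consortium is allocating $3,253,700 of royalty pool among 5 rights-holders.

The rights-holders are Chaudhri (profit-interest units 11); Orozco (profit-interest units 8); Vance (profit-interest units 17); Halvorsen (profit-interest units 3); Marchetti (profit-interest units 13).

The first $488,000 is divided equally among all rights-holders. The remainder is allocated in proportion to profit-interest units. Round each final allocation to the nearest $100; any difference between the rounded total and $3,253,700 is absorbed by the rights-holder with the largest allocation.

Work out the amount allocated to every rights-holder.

Chaudhri: $682,700; Orozco: $523,100; Vance: $1,001,700; Halvorsen: $257,200; Marchetti: $789,000

$488,000 shared equally gives $97,600 per rights-holder.
Remainder $2,765,700 by profit-interest units (total 52): Chaudhri 585,051.92 → $585,100; Orozco 425,492.31 → $425,500; Vance 904,171.15 → $904,200; Halvorsen 159,559.62 → $159,600; Marchetti 691,425.00 → $691,400.
Rounding difference −$100 on remainder applied to Vance.
Totals: Chaudhri $97,600 + $585,100 = $682,700; Orozco $97,600 + $425,500 = $523,100; Vance $97,600 + $904,100 = $1,001,700; Halvorsen $97,600 + $159,600 = $257,200; Marchetti $97,600 + $691,400 = $789,000.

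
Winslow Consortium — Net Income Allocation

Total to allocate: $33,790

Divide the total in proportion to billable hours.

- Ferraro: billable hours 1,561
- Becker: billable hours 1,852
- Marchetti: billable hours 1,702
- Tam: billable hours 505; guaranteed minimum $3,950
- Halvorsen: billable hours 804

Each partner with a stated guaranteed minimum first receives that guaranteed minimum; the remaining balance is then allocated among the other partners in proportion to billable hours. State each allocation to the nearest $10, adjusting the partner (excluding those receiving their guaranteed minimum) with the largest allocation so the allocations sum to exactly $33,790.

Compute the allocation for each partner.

Fund the minimums — Tam $3,950. Remaining pool $29,840.
Remaining pool split over remaining billable hours 5,919: Ferraro 7,869.61 → $7,870; Becker 9,336.66 → $9,340; Marchetti 8,580.45 → $8,580; Halvorsen 4,053.28 → $4,050.

Ferraro: $7,870; Becker: $9,340; Marchetti: $8,580; Tam: $3,950; Halvorsen: $4,050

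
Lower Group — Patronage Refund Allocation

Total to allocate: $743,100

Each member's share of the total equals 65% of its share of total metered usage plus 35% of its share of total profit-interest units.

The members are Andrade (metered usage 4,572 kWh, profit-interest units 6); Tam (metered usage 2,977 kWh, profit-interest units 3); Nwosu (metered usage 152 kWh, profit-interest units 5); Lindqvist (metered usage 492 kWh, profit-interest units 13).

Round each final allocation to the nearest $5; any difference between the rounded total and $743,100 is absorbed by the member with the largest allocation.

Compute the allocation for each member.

Metered usage total 8,193; profit-interest units total 27.
Composite weights (65% metered usage + 35% profit-interest units): Andrade 0.4405; Tam 0.2751; Nwosu 0.0769; Lindqvist 0.2076.
Pro-rata amounts: Andrade 327,337.08; Tam 204,406.16; Nwosu 57,124.99; Lindqvist 154,231.77.
Rounded to nearest $5: Andrade $327,335; Tam $204,405; Nwosu $57,125; Lindqvist $154,230. Sum = $743,095.
Difference $743,100 − $743,095 = +$5 applied to largest allocation (Andrade): Andrade becomes $327,340.

Andrade: $327,340 | Tam: $204,405 | Nwosu: $57,125 | Lindqvist: $154,230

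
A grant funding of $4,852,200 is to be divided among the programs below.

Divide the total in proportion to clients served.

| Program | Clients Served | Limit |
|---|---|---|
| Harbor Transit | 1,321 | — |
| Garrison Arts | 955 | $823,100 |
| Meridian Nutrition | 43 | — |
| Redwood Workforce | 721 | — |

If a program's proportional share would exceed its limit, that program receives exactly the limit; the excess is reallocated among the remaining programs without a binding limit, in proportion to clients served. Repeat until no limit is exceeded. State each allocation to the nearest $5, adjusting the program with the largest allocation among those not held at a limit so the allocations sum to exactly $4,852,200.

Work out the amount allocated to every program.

Total clients served = 3,040.
Proportional shares (ignoring caps): Harbor Transit 2,108,472.43; Garrison Arts 1,524,293.09; Meridian Nutrition 68,633.09; Redwood Workforce 1,150,801.38.
Held at cap: Garrison Arts ($823,100); balance $4,029,100 reallocated over remaining clients served 2,085.
Shares after redistribution: Harbor Transit 2,552,729.54 → $2,552,730; Meridian Nutrition 83,094.15 → $83,095; Redwood Workforce 1,393,276.31 → $1,393,275.

Harbor Transit: $2,552,730 | Garrison Arts: $823,100 | Meridian Nutrition: $83,095 | Redwood Workforce: $1,393,275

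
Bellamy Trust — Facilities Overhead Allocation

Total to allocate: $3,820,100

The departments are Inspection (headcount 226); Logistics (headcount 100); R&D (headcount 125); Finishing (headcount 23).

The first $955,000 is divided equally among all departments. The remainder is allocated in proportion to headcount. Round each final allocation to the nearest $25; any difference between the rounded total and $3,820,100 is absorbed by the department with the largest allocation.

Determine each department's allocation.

Inspection: $1,604,800 · Logistics: $843,200 · R&D: $994,325 · Finishing: $377,775

Equal tier: $955,000 ÷ 4 = $238,750 apiece.
Remainder $2,865,100 by headcount (total 474): Inspection 1,366,060.34 → $1,366,050; Logistics 604,451.48 → $604,450; R&D 755,564.35 → $755,575; Finishing 139,023.84 → $139,025.
Totals: Inspection $238,750 + $1,366,050 = $1,604,800; Logistics $238,750 + $604,450 = $843,200; R&D $238,750 + $755,575 = $994,325; Finishing $238,750 + $139,025 = $377,775.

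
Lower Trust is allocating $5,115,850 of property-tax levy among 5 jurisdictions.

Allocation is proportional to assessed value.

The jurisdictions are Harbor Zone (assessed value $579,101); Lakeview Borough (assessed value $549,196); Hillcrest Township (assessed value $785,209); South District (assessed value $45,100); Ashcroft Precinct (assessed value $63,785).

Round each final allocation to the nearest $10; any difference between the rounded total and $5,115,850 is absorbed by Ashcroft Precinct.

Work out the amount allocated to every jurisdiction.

Harbor Zone: $1,464,900; Lakeview Borough: $1,389,250; Hillcrest Township: $1,986,270; South District: $114,090; Ashcroft Precinct: $161,340

Sum of assessed value: 2,022,391.
Pro-rata amounts: Harbor Zone 579,101/2,022,391 × $5,115,850 = 1,464,896.67; Lakeview Borough 549,196/2,022,391 × $5,115,850 = 1,389,248.84; Hillcrest Township 785,209/2,022,391 × $5,115,850 = 1,986,268.46; South District 45,100/2,022,391 × $5,115,850 = 114,085.18; Ashcroft Precinct 63,785/2,022,391 × $5,115,850 = 161,350.84.
After rounding ($10): Harbor Zone $1,464,900; Lakeview Borough $1,389,250; Hillcrest Township $1,986,270; South District $114,090; Ashcroft Precinct $161,350. Sum = $5,115,860.
Difference $5,115,850 − $5,115,860 = −$10 applied to Ashcroft Precinct: Ashcroft Precinct becomes $161,340.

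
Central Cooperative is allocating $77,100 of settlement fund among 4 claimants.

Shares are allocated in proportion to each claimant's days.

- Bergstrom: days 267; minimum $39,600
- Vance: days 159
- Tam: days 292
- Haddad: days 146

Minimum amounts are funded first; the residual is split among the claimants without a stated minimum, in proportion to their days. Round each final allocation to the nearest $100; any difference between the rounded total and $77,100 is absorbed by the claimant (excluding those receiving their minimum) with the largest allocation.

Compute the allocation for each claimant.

Minimums first: Bergstrom $39,600. Residual $37,500.
Residual split over remaining days 597: Vance 9,987.44 → $10,000; Tam 18,341.71 → $18,300; Haddad 9,170.85 → $9,200.

Bergstrom: $39,600; Vance: $10,000; Tam: $18,300; Haddad: $9,200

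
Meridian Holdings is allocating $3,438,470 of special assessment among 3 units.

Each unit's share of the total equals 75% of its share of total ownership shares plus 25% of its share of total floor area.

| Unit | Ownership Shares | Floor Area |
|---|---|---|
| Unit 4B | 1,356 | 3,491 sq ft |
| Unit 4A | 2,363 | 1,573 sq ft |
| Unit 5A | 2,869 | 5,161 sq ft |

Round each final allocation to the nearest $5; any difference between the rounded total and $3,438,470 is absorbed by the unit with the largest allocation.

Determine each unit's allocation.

Unit 4B: $824,290 | Unit 4A: $1,057,230 | Unit 5A: $1,556,950

Ownership shares total 6,588; floor area total 10,225.
Composite weights (75% ownership shares + 25% floor area): Unit 4B 0.2397; Unit 4A 0.3075; Unit 5A 0.4528.
Raw shares: Unit 4B 824,291.03; Unit 4A 1,057,231.52; Unit 5A 1,556,947.45.
After rounding ($5): Unit 4B $824,290; Unit 4A $1,057,230; Unit 5A $1,556,945. Sum = $3,438,465.
Difference $3,438,470 − $3,438,465 = +$5 applied to largest allocation (Unit 5A): Unit 5A becomes $1,556,950.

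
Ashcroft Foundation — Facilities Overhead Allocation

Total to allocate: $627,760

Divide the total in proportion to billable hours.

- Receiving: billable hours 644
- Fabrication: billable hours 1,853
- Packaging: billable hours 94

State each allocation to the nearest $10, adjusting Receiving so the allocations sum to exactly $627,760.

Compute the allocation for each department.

Receiving: $156,040; Fabrication: $448,950; Packaging: $22,770

Combined billable hours = 2,591.
Raw shares: Receiving 644/2,591 × $627,760 = 156,031.43; Fabrication 1,853/2,591 × $627,760 = 448,953.79; Packaging 94/2,591 × $627,760 = 22,774.77.
Rounded to nearest $10: Receiving $156,030; Fabrication $448,950; Packaging $22,770. Sum = $627,750.
Difference $627,760 − $627,750 = +$10 applied to Receiving: Receiving becomes $156,040.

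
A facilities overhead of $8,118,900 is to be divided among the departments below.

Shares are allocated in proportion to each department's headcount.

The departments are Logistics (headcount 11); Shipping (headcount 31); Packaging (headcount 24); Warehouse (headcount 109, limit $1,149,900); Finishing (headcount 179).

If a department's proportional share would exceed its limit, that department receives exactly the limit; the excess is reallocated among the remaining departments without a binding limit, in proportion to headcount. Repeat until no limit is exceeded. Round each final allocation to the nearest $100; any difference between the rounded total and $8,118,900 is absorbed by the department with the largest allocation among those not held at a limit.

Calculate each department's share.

Combined headcount = 354.
Proportional shares (ignoring caps): Logistics 252,282.20; Shipping 710,977.12; Packaging 550,433.90; Warehouse 2,499,887.29; Finishing 4,105,319.49.
Cap binds for Warehouse ($1,149,900); remaining pool $6,969,000 reallocated over remaining headcount 245.
Shares after redistribution: Logistics 312,893.88 → $312,900; Shipping 881,791.84 → $881,800; Packaging 682,677.55 → $682,700; Finishing 5,091,636.73 → $5,091,600.

Logistics: $312,900; Shipping: $881,800; Packaging: $682,700; Warehouse: $1,149,900; Finishing: $5,091,600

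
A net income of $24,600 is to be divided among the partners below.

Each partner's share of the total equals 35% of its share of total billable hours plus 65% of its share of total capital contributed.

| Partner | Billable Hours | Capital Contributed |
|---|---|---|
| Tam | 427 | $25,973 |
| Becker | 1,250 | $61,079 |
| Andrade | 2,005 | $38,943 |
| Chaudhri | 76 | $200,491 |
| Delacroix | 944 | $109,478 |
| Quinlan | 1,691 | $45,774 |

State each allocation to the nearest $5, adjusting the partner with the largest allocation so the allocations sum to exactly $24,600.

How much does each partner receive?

Totals — billable hours 6,393, capital contributed 481,738.
Combined weights (35% billable hours + 65% capital contributed): Tam 0.0584; Becker 0.1508; Andrade 0.1623; Chaudhri 0.2747; Delacroix 0.1994; Quinlan 0.1543.
Raw shares: Tam 1,437.18; Becker 3,710.84; Andrade 3,992.91; Chaudhri 6,757.12; Delacroix 4,905.19; Quinlan 3,796.76.
After rounding ($5): Tam $1,435; Becker $3,710; Andrade $3,995; Chaudhri $6,755; Delacroix $4,905; Quinlan $3,795. Sum = $24,595.
Difference $24,600 − $24,595 = +$5 applied to largest allocation (Chaudhri): Chaudhri becomes $6,760.

Tam: $1,435; Becker: $3,710; Andrade: $3,995; Chaudhri: $6,760; Delacroix: $4,905; Quinlan: $3,795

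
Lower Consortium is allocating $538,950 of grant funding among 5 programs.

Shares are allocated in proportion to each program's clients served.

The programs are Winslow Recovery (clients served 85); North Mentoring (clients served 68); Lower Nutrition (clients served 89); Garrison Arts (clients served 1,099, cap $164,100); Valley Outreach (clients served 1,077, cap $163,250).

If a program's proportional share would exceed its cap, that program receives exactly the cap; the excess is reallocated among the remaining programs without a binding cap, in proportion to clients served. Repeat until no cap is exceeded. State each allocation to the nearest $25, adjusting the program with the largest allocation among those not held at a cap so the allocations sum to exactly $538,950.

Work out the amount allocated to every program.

Combined clients served = 2,418.
Proportional shares (ignoring caps): Winslow Recovery 18,945.72; North Mentoring 15,156.58; Lower Nutrition 19,837.28; Garrison Arts 244,957.01; Valley Outreach 240,053.41.
Held at cap: Garrison Arts ($164,100), Valley Outreach ($163,250); residual $211,600 reallocated over remaining clients served 242.
Remaining shares: Winslow Recovery 74,322.31 → $74,325; North Mentoring 59,457.85 → $59,450; Lower Nutrition 77,819.83 → $77,825.

Winslow Recovery: $74,325 | North Mentoring: $59,450 | Lower Nutrition: $77,825 | Garrison Arts: $164,100 | Valley Outreach: $163,250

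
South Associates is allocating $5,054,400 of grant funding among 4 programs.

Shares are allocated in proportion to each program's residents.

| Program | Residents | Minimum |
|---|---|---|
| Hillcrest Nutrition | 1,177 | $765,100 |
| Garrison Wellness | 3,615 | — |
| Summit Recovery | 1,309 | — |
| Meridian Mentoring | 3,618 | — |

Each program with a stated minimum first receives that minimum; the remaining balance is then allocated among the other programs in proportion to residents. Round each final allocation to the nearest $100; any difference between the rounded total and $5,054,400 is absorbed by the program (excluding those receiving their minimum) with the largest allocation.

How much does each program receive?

Fund the minimums — Hillcrest Nutrition $765,100. Residual $4,289,300.
Residual split over remaining residents 8,542: Garrison Wellness 1,815,244.61 → $1,815,200; Summit Recovery 657,304.34 → $657,300; Meridian Mentoring 1,816,751.04 → $1,816,800.

Hillcrest Nutrition: $765,100; Garrison Wellness: $1,815,200; Summit Recovery: $657,300; Meridian Mentoring: $1,816,800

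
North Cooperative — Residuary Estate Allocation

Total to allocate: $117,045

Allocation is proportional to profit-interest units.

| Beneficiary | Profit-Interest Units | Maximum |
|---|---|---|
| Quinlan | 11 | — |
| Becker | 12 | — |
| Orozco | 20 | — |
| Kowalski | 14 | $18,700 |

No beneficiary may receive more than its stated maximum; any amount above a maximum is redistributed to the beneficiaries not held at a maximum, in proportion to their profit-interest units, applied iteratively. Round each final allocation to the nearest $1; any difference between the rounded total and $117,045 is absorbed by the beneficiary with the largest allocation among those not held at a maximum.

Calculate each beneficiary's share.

Quinlan: $25,158 · Becker: $27,445 · Orozco: $45,742 · Kowalski: $18,700

Sum of profit-interest units: 57.
Pro-rata shares before constraints: Quinlan 22,587.63; Becker 24,641.05; Orozco 41,068.42; Kowalski 28,747.89.
Capped: Kowalski ($18,700); balance $98,345 reallocated over remaining profit-interest units 43.
Redistributed shares: Quinlan 25,158.02 → $25,158; Becker 27,445.12 → $27,445; Orozco 45,741.86 → $45,742.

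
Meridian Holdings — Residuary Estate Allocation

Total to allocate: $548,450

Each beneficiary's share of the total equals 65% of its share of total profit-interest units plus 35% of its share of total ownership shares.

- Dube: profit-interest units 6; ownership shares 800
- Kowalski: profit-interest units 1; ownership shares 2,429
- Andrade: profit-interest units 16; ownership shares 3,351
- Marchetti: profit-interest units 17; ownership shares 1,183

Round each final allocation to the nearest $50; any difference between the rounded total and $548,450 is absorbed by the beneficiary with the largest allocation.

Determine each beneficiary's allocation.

Dube: $73,250 | Kowalski: $68,950 | Andrade: $225,500 | Marchetti: $180,750

Profit-interest units total 40; ownership shares total 7,763.
Composite weights (65% profit-interest units + 35% ownership shares): Dube 0.1336; Kowalski 0.1258; Andrade 0.4111; Marchetti 0.3296.
Raw shares: Dube 73,255.66; Kowalski 68,974.76; Andrade 225,457.95; Marchetti 180,761.63.
At nearest $50: Dube $73,250; Kowalski $68,950; Andrade $225,450; Marchetti $180,750. Sum = $548,400.
Difference $548,450 − $548,400 = +$50 applied to largest allocation (Andrade): Andrade becomes $225,500.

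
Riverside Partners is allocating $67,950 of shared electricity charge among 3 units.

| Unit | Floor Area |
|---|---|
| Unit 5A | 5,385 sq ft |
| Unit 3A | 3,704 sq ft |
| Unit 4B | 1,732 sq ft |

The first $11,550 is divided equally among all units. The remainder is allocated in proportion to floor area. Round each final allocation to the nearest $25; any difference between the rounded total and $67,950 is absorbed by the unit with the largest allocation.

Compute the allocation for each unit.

$11,550 shared equally gives $3,850 per unit.
Remainder $56,400 by floor area (total 10,821): Unit 5A 28,067.09 → $28,075; Unit 3A 19,305.57 → $19,300; Unit 4B 9,027.34 → $9,025.
Totals: Unit 5A $3,850 + $28,075 = $31,925; Unit 3A $3,850 + $19,300 = $23,150; Unit 4B $3,850 + $9,025 = $12,875.

Unit 5A: $31,925 · Unit 3A: $23,150 · Unit 4B: $12,875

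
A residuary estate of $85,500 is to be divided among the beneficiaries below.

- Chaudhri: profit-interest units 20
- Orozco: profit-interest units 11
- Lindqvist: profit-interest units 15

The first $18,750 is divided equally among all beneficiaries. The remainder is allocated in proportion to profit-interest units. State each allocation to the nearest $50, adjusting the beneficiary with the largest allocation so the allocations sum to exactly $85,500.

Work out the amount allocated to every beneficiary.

Chaudhri: $35,300 | Orozco: $22,200 | Lindqvist: $28,000

$18,750 shared equally gives $6,250 per beneficiary.
Remainder $66,750 by profit-interest units (total 46): Chaudhri 29,021.74 → $29,000; Orozco 15,961.96 → $15,950; Lindqvist 21,766.30 → $21,750.
Rounding difference +$50 on remainder applied to Chaudhri.
Totals: Chaudhri $6,250 + $29,050 = $35,300; Orozco $6,250 + $15,950 = $22,200; Lindqvist $6,250 + $21,750 = $28,000.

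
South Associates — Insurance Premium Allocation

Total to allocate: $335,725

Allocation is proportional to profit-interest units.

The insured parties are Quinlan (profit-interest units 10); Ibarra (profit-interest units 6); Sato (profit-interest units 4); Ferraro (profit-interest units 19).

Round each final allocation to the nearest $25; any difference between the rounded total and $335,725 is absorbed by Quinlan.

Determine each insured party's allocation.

Total profit-interest units = 39.
Pro-rata amounts: Quinlan 10/39 × $335,725 = 86,083.33; Ibarra 6/39 × $335,725 = 51,650.00; Sato 4/39 × $335,725 = 34,433.33; Ferraro 19/39 × $335,725 = 163,558.33.
At nearest $25: Quinlan $86,075; Ibarra $51,650; Sato $34,425; Ferraro $163,550. Sum = $335,700.
Difference $335,725 − $335,700 = +$25 applied to Quinlan: Quinlan becomes $86,100.

Quinlan: $86,100; Ibarra: $51,650; Sato: $34,425; Ferraro: $163,550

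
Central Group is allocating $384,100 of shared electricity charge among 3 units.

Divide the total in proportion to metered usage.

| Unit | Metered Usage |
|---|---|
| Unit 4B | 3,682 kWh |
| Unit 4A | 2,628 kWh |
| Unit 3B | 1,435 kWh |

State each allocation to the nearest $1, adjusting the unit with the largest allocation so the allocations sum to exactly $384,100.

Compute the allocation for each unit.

Metered usage total: 7,745.
Raw shares: Unit 4B 3,682/7,745 × $384,100 = 182,602.48; Unit 4A 2,628/7,745 × $384,100 = 130,331.16; Unit 3B 1,435/7,745 × $384,100 = 71,166.37.
After rounding ($1): Unit 4B $182,602; Unit 4A $130,331; Unit 3B $71,166. Sum = $384,099.
Difference $384,100 − $384,099 = +$1 applied to largest allocation (Unit 4B): Unit 4B becomes $182,603.

Unit 4B: $182,603 | Unit 4A: $130,331 | Unit 3B: $71,166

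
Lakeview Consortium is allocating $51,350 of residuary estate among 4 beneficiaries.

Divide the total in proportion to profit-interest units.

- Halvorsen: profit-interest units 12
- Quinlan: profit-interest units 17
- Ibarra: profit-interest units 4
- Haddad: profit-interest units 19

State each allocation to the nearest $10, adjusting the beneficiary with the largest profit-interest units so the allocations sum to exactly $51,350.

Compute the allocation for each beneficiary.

Halvorsen: $11,850 | Quinlan: $16,790 | Ibarra: $3,950 | Haddad: $18,760

Profit-interest units total: 12 + 17 + 4 + 19 = 52.
Pro-rata amounts: Halvorsen 11,850.00; Quinlan 16,787.50; Ibarra 3,950.00; Haddad 18,762.50.
Rounded to nearest $10: Halvorsen $11,850; Quinlan $16,790; Ibarra $3,950; Haddad $18,760. Sum = $51,350.
Sum already equals the total — no adjustment.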